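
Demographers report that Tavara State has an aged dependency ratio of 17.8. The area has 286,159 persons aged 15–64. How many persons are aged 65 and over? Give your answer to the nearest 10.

Old-age dependency ratio = elderly / working-age × 100
17.8 = E / 286,159 × 100
⇒ 50,940

Aged 65 and over: 50,940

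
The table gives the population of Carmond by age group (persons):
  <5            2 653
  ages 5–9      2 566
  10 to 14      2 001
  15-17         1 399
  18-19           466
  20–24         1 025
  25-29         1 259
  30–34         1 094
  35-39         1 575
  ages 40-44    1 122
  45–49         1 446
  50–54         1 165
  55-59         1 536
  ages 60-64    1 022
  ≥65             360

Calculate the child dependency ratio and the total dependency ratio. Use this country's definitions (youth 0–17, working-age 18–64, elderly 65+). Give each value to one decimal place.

0–17: 2 653 + 2 566 + 2 001 + 1 399 = 8 619
18–64: 466 + 1 025 + 1 259 + 1 094 + 1 575 + 1 122 + 1 446 + 1 165 + 1 536 + 1 022 = 11 710
65+: 360
Youth dependency ratio = 8 619 / 11 710 × 100 = 73.6
Total dependency ratio = (8 619 + 360) / 11 710 × 100 = 8 979 / 11 710 × 100 = 76.7

Youth dependency ratio: 73.6
Total dependency ratio: 76.7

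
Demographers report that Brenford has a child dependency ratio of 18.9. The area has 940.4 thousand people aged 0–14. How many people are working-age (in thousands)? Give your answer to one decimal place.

Youth dependency ratio = youth / working-age × 100
18.9 = 940.4 / W × 100
⇒ 4 975.7

Working-age: 4 975.7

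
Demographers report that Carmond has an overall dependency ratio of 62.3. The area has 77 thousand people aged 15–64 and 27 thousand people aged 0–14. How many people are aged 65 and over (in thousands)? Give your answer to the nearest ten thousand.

Total dependency ratio = (youth + elderly) / working-age × 100
62.3 = (27 + E) / 77 × 100
⇒ 20

Aged 65 and over: 20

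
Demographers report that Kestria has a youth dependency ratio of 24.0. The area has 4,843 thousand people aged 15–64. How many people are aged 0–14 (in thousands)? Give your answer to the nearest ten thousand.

Aged 0–14: 1,160

Youth dependency ratio = youth / working-age × 100
24.0 = Y / 4,843 × 100
⇒ 1,160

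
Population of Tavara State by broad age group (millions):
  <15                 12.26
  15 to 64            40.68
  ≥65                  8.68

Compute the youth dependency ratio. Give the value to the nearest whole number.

Youth dependency ratio: 30

Youth dependency ratio = 12.26 / 40.68 × 100 = 30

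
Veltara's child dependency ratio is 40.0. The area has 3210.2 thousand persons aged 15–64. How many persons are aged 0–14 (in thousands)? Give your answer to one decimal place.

Youth dependency ratio = youth / working-age × 100
40.0 = Y / 3210.2 × 100
⇒ 1284.1

Aged 0–14: 1284.1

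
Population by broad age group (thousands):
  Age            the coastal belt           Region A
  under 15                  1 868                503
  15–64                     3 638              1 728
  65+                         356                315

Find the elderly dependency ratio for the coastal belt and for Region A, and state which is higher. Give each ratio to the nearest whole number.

the coastal belt: 10
Region A: 18
Higher: Region A

the coastal belt: 356 / 3 638 × 100 = 10
Region A: 315 / 1 728 × 100 = 18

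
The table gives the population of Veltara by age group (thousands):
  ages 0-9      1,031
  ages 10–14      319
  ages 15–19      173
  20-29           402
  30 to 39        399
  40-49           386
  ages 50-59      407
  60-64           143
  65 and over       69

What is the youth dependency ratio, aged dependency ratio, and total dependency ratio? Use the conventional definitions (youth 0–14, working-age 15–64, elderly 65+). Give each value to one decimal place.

Youth dependency ratio: 70.7
Old-age dependency ratio: 3.6
Total dependency ratio: 74.3

0–14: 1,031 + 319 = 1,350
15–64: 173 + 402 + 399 + 386 + 407 + 143 = 1,910
65+: 69
Youth dependency ratio = 1,350 / 1,910 × 100 = 70.7
Old-age dependency ratio = 69 / 1,910 × 100 = 3.6
Total dependency ratio = (1,350 + 69) / 1,910 × 100 = 1,419 / 1,910 × 100 = 74.3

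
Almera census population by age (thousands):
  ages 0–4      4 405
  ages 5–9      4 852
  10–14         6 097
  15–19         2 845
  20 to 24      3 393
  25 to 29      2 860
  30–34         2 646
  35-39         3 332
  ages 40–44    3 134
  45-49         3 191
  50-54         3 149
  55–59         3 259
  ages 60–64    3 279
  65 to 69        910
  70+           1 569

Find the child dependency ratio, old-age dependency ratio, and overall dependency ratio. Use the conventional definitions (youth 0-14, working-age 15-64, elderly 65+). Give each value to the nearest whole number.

Youth dependency ratio: 49
Old-age dependency ratio: 8
Total dependency ratio: 57

0–14: 4 405 + 4 852 + 6 097 = 15 354
15–64: 2 845 + 3 393 + 2 860 + 2 646 + 3 332 + 3 134 + 3 191 + 3 149 + 3 259 + 3 279 = 31 088
65+: 910 + 1 569 = 2 479
Youth dependency ratio = 15 354 / 31 088 × 100 = 49
Old-age dependency ratio = 2 479 / 31 088 × 100 = 8
Total dependency ratio = (15 354 + 2 479) / 31 088 × 100 = 17 833 / 31 088 × 100 = 57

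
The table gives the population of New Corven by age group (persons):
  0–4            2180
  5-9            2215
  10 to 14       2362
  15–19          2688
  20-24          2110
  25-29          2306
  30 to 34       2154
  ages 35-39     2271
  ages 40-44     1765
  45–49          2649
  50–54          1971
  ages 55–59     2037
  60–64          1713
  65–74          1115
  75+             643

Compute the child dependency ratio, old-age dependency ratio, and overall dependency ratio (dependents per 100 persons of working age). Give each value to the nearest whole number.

Youth dependency ratio: 31
Old-age dependency ratio: 8
Total dependency ratio: 39

0–14: 2180 + 2215 + 2362 = 6757
15–64: 2688 + 2110 + 2306 + 2154 + 2271 + 1765 + 2649 + 1971 + 2037 + 1713 = 21664
65+: 1115 + 643 = 1758
Youth dependency ratio = 6757 / 21664 × 100 = 31
Old-age dependency ratio = 1758 / 21664 × 100 = 8
Total dependency ratio = (6757 + 1758) / 21664 × 100 = 8515 / 21664 × 100 = 39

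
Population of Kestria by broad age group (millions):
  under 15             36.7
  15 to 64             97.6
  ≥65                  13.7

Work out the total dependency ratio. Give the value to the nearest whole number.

Total dependency ratio = (36.7 + 13.7) / 97.6 × 100 = 50.4 / 97.6 × 100 = 52

Total dependency ratio: 52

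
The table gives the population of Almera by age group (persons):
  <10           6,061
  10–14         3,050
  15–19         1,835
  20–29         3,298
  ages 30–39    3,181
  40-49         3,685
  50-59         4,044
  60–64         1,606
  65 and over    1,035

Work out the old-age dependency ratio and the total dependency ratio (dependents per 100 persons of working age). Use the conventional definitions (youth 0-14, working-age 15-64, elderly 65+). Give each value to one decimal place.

Old-age dependency ratio: 5.9
Total dependency ratio: 57.5

0–14: 6,061 + 3,050 = 9,111
15–64: 1,835 + 3,298 + 3,181 + 3,685 + 4,044 + 1,606 = 17,649
65+: 1,035
Old-age dependency ratio = 1,035 / 17,649 × 100 = 5.9
Total dependency ratio = (9,111 + 1,035) / 17,649 × 100 = 10,146 / 17,649 × 100 = 57.5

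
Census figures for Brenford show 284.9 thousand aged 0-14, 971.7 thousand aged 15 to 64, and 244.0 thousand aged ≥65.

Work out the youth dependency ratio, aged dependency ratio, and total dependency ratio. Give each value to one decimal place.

Youth dependency ratio = 284.9 / 971.7 × 100 = 29.3
Old-age dependency ratio = 244.0 / 971.7 × 100 = 25.1
Total dependency ratio = (284.9 + 244.0) / 971.7 × 100 = 528.9 / 971.7 × 100 = 54.4

Youth dependency ratio: 29.3
Old-age dependency ratio: 25.1
Total dependency ratio: 54.4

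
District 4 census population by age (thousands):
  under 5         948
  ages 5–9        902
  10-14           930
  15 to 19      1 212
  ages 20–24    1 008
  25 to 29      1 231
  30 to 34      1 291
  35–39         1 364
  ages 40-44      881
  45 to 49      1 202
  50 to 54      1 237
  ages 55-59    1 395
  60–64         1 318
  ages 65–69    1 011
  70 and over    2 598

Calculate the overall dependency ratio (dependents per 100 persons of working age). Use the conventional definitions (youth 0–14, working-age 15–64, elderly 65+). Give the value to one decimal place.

Total dependency ratio: 52.6

0–14: 948 + 902 + 930 = 2 780
15–64: 1 212 + 1 008 + 1 231 + 1 291 + 1 364 + 881 + 1 202 + 1 237 + 1 395 + 1 318 = 12 139
65+: 1 011 + 2 598 = 3 609
Total dependency ratio = (2 780 + 3 609) / 12 139 × 100 = 6 389 / 12 139 × 100 = 52.6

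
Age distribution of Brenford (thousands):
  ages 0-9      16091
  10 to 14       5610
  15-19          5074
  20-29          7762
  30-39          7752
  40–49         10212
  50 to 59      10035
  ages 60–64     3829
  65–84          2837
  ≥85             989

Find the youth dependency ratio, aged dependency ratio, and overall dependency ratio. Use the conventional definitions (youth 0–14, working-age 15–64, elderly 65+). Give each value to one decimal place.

0–14: 16091 + 5610 = 21701
15–64: 5074 + 7762 + 7752 + 10212 + 10035 + 3829 = 44664
65+: 2837 + 989 = 3826
Youth dependency ratio = 21701 / 44664 × 100 = 48.6
Old-age dependency ratio = 3826 / 44664 × 100 = 8.6
Total dependency ratio = (21701 + 3826) / 44664 × 100 = 25527 / 44664 × 100 = 57.2

Youth dependency ratio: 48.6
Old-age dependency ratio: 8.6
Total dependency ratio: 57.2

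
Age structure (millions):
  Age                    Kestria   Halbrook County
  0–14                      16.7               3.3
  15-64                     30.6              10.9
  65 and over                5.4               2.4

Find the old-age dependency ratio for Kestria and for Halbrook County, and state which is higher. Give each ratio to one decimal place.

Kestria: 17.6
Halbrook County: 22.0
Higher: Halbrook County

Kestria: 5.4 / 30.6 × 100 = 17.6
Halbrook County: 2.4 / 10.9 × 100 = 22.0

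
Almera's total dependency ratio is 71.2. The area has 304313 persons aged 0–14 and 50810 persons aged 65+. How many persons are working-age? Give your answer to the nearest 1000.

Working-age: 499000

Total dependency ratio = (youth + elderly) / working-age × 100
71.2 = (304313 + 50810) / W × 100
⇒ 499000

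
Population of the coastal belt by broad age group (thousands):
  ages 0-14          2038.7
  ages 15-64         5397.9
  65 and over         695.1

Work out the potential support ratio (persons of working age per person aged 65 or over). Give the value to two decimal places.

Potential support ratio = 5397.9 / 695.1 = 7.77

Potential support ratio: 7.77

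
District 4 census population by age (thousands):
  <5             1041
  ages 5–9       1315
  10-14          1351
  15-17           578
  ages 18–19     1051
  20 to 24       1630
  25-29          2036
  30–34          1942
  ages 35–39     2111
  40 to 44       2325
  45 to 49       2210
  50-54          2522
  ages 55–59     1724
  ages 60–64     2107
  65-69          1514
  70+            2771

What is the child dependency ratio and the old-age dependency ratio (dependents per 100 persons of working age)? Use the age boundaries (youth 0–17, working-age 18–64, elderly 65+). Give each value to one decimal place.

0–17: 1041 + 1315 + 1351 + 578 = 4285
18–64: 1051 + 1630 + 2036 + 1942 + 2111 + 2325 + 2210 + 2522 + 1724 + 2107 = 19658
65+: 1514 + 2771 = 4285
Youth dependency ratio = 4285 / 19658 × 100 = 21.8
Old-age dependency ratio = 4285 / 19658 × 100 = 21.8

Youth dependency ratio: 21.8
Old-age dependency ratio: 21.8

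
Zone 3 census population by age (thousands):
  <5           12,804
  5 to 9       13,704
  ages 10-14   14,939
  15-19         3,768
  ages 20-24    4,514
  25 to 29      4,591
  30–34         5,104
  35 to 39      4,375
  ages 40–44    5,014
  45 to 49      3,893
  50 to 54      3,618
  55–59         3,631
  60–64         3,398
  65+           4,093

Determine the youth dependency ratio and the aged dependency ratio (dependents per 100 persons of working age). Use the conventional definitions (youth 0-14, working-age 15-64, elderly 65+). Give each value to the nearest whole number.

0–14: 12,804 + 13,704 + 14,939 = 41,447
15–64: 3,768 + 4,514 + 4,591 + 5,104 + 4,375 + 5,014 + 3,893 + 3,618 + 3,631 + 3,398 = 41,906
65+: 4,093
Youth dependency ratio = 41,447 / 41,906 × 100 = 99
Old-age dependency ratio = 4,093 / 41,906 × 100 = 10

Youth dependency ratio: 99
Old-age dependency ratio: 10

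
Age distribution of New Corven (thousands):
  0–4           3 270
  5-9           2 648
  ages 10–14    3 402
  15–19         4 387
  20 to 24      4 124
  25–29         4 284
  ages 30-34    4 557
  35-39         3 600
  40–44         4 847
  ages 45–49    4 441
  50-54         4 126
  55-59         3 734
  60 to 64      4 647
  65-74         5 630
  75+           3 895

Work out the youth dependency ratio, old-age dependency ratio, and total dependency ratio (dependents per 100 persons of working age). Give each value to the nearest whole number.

0–14: 3 270 + 2 648 + 3 402 = 9 320
15–64: 4 387 + 4 124 + 4 284 + 4 557 + 3 600 + 4 847 + 4 441 + 4 126 + 3 734 + 4 647 = 42 747
65+: 5 630 + 3 895 = 9 525
Youth dependency ratio = 9 320 / 42 747 × 100 = 22
Old-age dependency ratio = 9 525 / 42 747 × 100 = 22
Total dependency ratio = (9 320 + 9 525) / 42 747 × 100 = 18 845 / 42 747 × 100 = 44

Youth dependency ratio: 22
Old-age dependency ratio: 22
Total dependency ratio: 44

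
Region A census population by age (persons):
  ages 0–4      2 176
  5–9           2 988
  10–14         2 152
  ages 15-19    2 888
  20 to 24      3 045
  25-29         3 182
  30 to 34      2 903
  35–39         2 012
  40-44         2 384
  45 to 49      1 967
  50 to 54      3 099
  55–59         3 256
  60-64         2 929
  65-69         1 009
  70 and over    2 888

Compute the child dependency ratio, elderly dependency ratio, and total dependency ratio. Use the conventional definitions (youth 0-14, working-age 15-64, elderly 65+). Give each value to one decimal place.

0–14: 2 176 + 2 988 + 2 152 = 7 316
15–64: 2 888 + 3 045 + 3 182 + 2 903 + 2 012 + 2 384 + 1 967 + 3 099 + 3 256 + 2 929 = 27 665
65+: 1 009 + 2 888 = 3 897
Youth dependency ratio = 7 316 / 27 665 × 100 = 26.4
Old-age dependency ratio = 3 897 / 27 665 × 100 = 14.1
Total dependency ratio = (7 316 + 3 897) / 27 665 × 100 = 11 213 / 27 665 × 100 = 40.5

Youth dependency ratio: 26.4
Old-age dependency ratio: 14.1
Total dependency ratio: 40.5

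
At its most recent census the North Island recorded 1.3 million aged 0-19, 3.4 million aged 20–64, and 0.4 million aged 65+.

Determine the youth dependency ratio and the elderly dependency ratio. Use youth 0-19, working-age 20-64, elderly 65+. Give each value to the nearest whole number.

Youth dependency ratio = 1.3 / 3.4 × 100 = 38
Old-age dependency ratio = 0.4 / 3.4 × 100 = 12

Youth dependency ratio: 38
Old-age dependency ratio: 12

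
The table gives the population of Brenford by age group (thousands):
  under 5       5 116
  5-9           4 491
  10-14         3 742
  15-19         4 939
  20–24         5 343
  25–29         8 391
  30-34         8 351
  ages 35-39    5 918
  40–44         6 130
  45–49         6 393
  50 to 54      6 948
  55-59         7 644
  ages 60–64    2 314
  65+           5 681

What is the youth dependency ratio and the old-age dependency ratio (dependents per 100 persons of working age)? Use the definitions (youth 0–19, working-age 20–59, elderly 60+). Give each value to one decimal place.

0–19: 5 116 + 4 491 + 3 742 + 4 939 = 18 288
20–59: 5 343 + 8 391 + 8 351 + 5 918 + 6 130 + 6 393 + 6 948 + 7 644 = 55 118
60+: 2 314 + 5 681 = 7 995
Youth dependency ratio = 18 288 / 55 118 × 100 = 33.2
Old-age dependency ratio = 7 995 / 55 118 × 100 = 14.5

Youth dependency ratio: 33.2
Old-age dependency ratio: 14.5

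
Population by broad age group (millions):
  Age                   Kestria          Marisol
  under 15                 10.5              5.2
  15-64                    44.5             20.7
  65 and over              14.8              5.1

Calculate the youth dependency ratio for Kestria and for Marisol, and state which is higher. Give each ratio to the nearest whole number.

Kestria: 10.5 / 44.5 × 100 = 24
Marisol: 5.2 / 20.7 × 100 = 25

Kestria: 24
Marisol: 25
Higher: Marisol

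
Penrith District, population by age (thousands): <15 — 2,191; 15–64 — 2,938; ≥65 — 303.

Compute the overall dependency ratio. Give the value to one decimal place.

Total dependency ratio: 84.9

Total dependency ratio = (2,191 + 303) / 2,938 × 100 = 2,494 / 2,938 × 100 = 84.9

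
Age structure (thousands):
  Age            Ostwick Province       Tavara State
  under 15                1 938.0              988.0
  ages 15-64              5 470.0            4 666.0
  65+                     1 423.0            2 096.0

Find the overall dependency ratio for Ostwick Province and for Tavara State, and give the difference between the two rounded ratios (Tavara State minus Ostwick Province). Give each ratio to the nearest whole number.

Ostwick Province: (1 938.0 + 1 423.0) / 5 470.0 × 100 = 3 361.0 / 5 470.0 × 100 = 61
Tavara State: (988.0 + 2 096.0) / 4 666.0 × 100 = 3 084.0 / 4 666.0 × 100 = 66

Ostwick Province: 61
Tavara State: 66
Difference: +5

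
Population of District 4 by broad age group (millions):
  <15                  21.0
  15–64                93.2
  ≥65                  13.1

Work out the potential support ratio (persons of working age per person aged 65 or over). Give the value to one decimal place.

Potential support ratio = 93.2 / 13.1 = 7.1

Potential support ratio: 7.1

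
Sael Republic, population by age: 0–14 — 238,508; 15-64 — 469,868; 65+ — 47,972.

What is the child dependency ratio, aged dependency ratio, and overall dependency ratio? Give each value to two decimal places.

Youth dependency ratio = 238,508 / 469,868 × 100 = 50.76
Old-age dependency ratio = 47,972 / 469,868 × 100 = 10.21
Total dependency ratio = (238,508 + 47,972) / 469,868 × 100 = 286,480 / 469,868 × 100 = 60.97

Youth dependency ratio: 50.76
Old-age dependency ratio: 10.21
Total dependency ratio: 60.97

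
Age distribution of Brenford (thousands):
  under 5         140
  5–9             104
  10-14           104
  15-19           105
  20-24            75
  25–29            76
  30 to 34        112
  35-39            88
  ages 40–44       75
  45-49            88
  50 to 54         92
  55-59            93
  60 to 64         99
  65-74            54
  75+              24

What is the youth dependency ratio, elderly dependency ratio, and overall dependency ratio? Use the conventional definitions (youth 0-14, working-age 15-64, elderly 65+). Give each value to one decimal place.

0–14: 140 + 104 + 104 = 348
15–64: 105 + 75 + 76 + 112 + 88 + 75 + 88 + 92 + 93 + 99 = 903
65+: 54 + 24 = 78
Youth dependency ratio = 348 / 903 × 100 = 38.5
Old-age dependency ratio = 78 / 903 × 100 = 8.6
Total dependency ratio = (348 + 78) / 903 × 100 = 426 / 903 × 100 = 47.2

Youth dependency ratio: 38.5
Old-age dependency ratio: 8.6
Total dependency ratio: 47.2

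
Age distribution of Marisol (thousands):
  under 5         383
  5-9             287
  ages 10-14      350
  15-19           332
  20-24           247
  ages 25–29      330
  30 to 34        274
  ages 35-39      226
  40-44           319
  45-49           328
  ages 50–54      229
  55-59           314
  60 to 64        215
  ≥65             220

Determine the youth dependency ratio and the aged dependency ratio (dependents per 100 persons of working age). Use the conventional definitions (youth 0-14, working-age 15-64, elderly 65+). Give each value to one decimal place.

0–14: 383 + 287 + 350 = 1 020
15–64: 332 + 247 + 330 + 274 + 226 + 319 + 328 + 229 + 314 + 215 = 2 814
65+: 220
Youth dependency ratio = 1 020 / 2 814 × 100 = 36.2
Old-age dependency ratio = 220 / 2 814 × 100 = 7.8

Youth dependency ratio: 36.2
Old-age dependency ratio: 7.8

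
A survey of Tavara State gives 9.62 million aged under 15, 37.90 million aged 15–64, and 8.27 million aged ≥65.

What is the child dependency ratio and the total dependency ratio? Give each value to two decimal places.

Youth dependency ratio = 9.62 / 37.90 × 100 = 25.38
Total dependency ratio = (9.62 + 8.27) / 37.90 × 100 = 17.89 / 37.90 × 100 = 47.20

Youth dependency ratio: 25.38
Total dependency ratio: 47.20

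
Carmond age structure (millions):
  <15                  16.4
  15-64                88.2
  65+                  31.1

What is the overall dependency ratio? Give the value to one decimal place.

Total dependency ratio: 53.9

Total dependency ratio = (16.4 + 31.1) / 88.2 × 100 = 47.5 / 88.2 × 100 = 53.9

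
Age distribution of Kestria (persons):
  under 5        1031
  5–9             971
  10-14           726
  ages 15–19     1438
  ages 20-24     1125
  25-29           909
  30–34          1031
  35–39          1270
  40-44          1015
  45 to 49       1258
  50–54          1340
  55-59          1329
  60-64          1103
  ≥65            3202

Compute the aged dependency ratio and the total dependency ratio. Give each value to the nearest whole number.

Old-age dependency ratio: 27
Total dependency ratio: 50

0–14: 1031 + 971 + 726 = 2728
15–64: 1438 + 1125 + 909 + 1031 + 1270 + 1015 + 1258 + 1340 + 1329 + 1103 = 11818
65+: 3202
Old-age dependency ratio = 3202 / 11818 × 100 = 27
Total dependency ratio = (2728 + 3202) / 11818 × 100 = 5930 / 11818 × 100 = 50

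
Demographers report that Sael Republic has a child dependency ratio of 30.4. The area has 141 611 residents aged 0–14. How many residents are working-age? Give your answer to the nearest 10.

Working-age: 465 830

Youth dependency ratio = youth / working-age × 100
30.4 = 141 611 / W × 100
⇒ 465 830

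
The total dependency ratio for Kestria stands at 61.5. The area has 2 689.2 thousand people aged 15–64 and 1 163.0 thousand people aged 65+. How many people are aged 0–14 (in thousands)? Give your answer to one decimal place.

Aged 0–14: 490.9

Total dependency ratio = (youth + elderly) / working-age × 100
61.5 = (Y + 1 163.0) / 2 689.2 × 100
⇒ 490.9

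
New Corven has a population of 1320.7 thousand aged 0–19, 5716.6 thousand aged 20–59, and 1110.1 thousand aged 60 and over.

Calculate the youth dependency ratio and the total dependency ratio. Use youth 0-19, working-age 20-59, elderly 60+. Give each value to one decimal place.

Youth dependency ratio: 23.1
Total dependency ratio: 42.5

Youth dependency ratio = 1320.7 / 5716.6 × 100 = 23.1
Total dependency ratio = (1320.7 + 1110.1) / 5716.6 × 100 = 2430.8 / 5716.6 × 100 = 42.5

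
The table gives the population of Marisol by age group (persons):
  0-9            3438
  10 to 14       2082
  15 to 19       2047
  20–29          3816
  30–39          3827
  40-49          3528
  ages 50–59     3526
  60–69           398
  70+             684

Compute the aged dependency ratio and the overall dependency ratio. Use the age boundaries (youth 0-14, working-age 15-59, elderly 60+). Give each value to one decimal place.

Old-age dependency ratio: 6.5
Total dependency ratio: 39.4

0–14: 3438 + 2082 = 5520
15–59: 2047 + 3816 + 3827 + 3528 + 3526 = 16744
60+: 398 + 684 = 1082
Old-age dependency ratio = 1082 / 16744 × 100 = 6.5
Total dependency ratio = (5520 + 1082) / 16744 × 100 = 6602 / 16744 × 100 = 39.4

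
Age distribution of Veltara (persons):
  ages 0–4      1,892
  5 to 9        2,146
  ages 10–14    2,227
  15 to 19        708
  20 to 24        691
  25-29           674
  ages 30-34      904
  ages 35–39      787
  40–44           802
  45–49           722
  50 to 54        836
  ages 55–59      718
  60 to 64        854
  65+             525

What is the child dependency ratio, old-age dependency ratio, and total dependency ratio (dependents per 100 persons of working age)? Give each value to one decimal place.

Youth dependency ratio: 81.4
Old-age dependency ratio: 6.8
Total dependency ratio: 88.2

0–14: 1,892 + 2,146 + 2,227 = 6,265
15–64: 708 + 691 + 674 + 904 + 787 + 802 + 722 + 836 + 718 + 854 = 7,696
65+: 525
Youth dependency ratio = 6,265 / 7,696 × 100 = 81.4
Old-age dependency ratio = 525 / 7,696 × 100 = 6.8
Total dependency ratio = (6,265 + 525) / 7,696 × 100 = 6,790 / 7,696 × 100 = 88.2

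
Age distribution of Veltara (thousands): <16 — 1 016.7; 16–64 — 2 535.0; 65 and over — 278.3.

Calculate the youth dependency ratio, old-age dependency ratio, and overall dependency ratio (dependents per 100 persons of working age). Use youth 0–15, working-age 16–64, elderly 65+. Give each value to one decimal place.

Youth dependency ratio: 40.1
Old-age dependency ratio: 11.0
Total dependency ratio: 51.1

Youth dependency ratio = 1 016.7 / 2 535.0 × 100 = 40.1
Old-age dependency ratio = 278.3 / 2 535.0 × 100 = 11.0
Total dependency ratio = (1 016.7 + 278.3) / 2 535.0 × 100 = 1 295.0 / 2 535.0 × 100 = 51.1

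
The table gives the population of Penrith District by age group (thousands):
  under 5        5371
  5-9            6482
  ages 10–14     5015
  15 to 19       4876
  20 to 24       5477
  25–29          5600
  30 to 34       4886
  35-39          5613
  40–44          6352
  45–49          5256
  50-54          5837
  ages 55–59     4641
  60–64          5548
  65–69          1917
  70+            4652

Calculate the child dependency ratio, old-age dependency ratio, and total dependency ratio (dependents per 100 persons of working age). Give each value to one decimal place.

0–14: 5371 + 6482 + 5015 = 16868
15–64: 4876 + 5477 + 5600 + 4886 + 5613 + 6352 + 5256 + 5837 + 4641 + 5548 = 54086
65+: 1917 + 4652 = 6569
Youth dependency ratio = 16868 / 54086 × 100 = 31.2
Old-age dependency ratio = 6569 / 54086 × 100 = 12.1
Total dependency ratio = (16868 + 6569) / 54086 × 100 = 23437 / 54086 × 100 = 43.3

Youth dependency ratio: 31.2
Old-age dependency ratio: 12.1
Total dependency ratio: 43.3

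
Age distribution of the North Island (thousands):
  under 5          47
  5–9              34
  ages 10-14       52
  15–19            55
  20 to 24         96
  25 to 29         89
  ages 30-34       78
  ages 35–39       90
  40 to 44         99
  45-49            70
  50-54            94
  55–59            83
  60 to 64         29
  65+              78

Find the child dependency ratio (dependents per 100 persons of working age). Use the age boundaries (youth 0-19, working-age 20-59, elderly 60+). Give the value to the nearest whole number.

0–19: 47 + 34 + 52 + 55 = 188
20–59: 96 + 89 + 78 + 90 + 99 + 70 + 94 + 83 = 699
60+: 29 + 78 = 107
Youth dependency ratio = 188 / 699 × 100 = 27

Youth dependency ratio: 27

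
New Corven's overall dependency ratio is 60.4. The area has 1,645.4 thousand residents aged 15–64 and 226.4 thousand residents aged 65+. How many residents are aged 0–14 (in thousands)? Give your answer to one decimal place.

Total dependency ratio = (youth + elderly) / working-age × 100
60.4 = (Y + 226.4) / 1,645.4 × 100
⇒ 767.4

Aged 0–14: 767.4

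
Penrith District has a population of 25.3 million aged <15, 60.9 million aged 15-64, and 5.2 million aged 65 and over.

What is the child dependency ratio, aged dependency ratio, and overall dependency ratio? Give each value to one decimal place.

Youth dependency ratio = 25.3 / 60.9 × 100 = 41.5
Old-age dependency ratio = 5.2 / 60.9 × 100 = 8.5
Total dependency ratio = (25.3 + 5.2) / 60.9 × 100 = 30.5 / 60.9 × 100 = 50.1

Youth dependency ratio: 41.5
Old-age dependency ratio: 8.5
Total dependency ratio: 50.1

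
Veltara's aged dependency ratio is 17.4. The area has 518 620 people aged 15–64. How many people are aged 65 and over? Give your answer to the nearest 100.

Aged 65 and over: 90 200

Old-age dependency ratio = elderly / working-age × 100
17.4 = E / 518 620 × 100
⇒ 90 200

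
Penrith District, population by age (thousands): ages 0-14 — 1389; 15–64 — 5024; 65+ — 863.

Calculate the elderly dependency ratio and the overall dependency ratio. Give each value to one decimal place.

Old-age dependency ratio: 17.2
Total dependency ratio: 44.8

Old-age dependency ratio = 863 / 5024 × 100 = 17.2
Total dependency ratio = (1389 + 863) / 5024 × 100 = 2252 / 5024 × 100 = 44.8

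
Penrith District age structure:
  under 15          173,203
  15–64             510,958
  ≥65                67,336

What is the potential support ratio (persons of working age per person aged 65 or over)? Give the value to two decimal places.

Potential support ratio = 510,958 / 67,336 = 7.59

Potential support ratio: 7.59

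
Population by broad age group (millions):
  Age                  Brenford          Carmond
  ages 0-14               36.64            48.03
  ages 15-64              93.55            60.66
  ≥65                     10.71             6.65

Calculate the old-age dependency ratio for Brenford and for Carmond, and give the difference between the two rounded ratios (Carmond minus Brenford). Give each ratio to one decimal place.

Brenford: 11.4
Carmond: 11.0
Difference: -0.4

Brenford: 10.71 / 93.55 × 100 = 11.4
Carmond: 6.65 / 60.66 × 100 = 11.0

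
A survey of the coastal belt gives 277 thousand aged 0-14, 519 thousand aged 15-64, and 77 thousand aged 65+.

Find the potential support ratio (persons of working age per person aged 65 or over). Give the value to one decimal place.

Potential support ratio = 519 / 77 = 6.7

Potential support ratio: 6.7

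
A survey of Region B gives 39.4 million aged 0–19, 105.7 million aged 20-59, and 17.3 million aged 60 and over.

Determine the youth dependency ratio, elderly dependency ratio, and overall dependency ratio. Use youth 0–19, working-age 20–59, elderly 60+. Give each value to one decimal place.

Youth dependency ratio: 37.3
Old-age dependency ratio: 16.4
Total dependency ratio: 53.6

Youth dependency ratio = 39.4 / 105.7 × 100 = 37.3
Old-age dependency ratio = 17.3 / 105.7 × 100 = 16.4
Total dependency ratio = (39.4 + 17.3) / 105.7 × 100 = 56.7 / 105.7 × 100 = 53.6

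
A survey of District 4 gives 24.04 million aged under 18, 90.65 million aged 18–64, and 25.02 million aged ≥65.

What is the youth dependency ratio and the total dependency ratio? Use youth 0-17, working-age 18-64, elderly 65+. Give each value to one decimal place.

Youth dependency ratio = 24.04 / 90.65 × 100 = 26.5
Total dependency ratio = (24.04 + 25.02) / 90.65 × 100 = 49.06 / 90.65 × 100 = 54.1

Youth dependency ratio: 26.5
Total dependency ratio: 54.1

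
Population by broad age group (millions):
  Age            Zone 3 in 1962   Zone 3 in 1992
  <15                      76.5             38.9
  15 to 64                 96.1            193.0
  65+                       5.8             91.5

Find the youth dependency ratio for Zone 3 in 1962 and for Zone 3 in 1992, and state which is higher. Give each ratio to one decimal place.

Zone 3 in 1962: 79.6
Zone 3 in 1992: 20.2
Higher: Zone 3 in 1962

Zone 3 in 1962: 76.5 / 96.1 × 100 = 79.6
Zone 3 in 1992: 38.9 / 193.0 × 100 = 20.2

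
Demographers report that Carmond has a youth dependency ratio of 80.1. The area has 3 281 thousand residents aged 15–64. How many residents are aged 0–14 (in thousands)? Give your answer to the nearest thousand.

Aged 0–14: 2 628

Youth dependency ratio = youth / working-age × 100
80.1 = Y / 3 281 × 100
⇒ 2 628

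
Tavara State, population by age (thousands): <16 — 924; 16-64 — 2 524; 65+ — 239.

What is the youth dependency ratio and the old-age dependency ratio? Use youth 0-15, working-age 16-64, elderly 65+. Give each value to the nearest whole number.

Youth dependency ratio: 37
Old-age dependency ratio: 9

Youth dependency ratio = 924 / 2 524 × 100 = 37
Old-age dependency ratio = 239 / 2 524 × 100 = 9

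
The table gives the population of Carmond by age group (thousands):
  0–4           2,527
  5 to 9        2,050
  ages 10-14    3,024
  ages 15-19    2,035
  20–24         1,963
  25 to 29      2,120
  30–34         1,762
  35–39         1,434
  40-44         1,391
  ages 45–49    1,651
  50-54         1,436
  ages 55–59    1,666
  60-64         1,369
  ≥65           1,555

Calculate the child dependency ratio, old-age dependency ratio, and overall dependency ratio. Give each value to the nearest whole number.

Youth dependency ratio: 45
Old-age dependency ratio: 9
Total dependency ratio: 54

0–14: 2,527 + 2,050 + 3,024 = 7,601
15–64: 2,035 + 1,963 + 2,120 + 1,762 + 1,434 + 1,391 + 1,651 + 1,436 + 1,666 + 1,369 = 16,827
65+: 1,555
Youth dependency ratio = 7,601 / 16,827 × 100 = 45
Old-age dependency ratio = 1,555 / 16,827 × 100 = 9
Total dependency ratio = (7,601 + 1,555) / 16,827 × 100 = 9,156 / 16,827 × 100 = 54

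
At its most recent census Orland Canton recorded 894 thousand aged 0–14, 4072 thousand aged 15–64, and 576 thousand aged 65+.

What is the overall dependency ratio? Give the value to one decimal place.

Total dependency ratio = (894 + 576) / 4072 × 100 = 1470 / 4072 × 100 = 36.1

Total dependency ratio: 36.1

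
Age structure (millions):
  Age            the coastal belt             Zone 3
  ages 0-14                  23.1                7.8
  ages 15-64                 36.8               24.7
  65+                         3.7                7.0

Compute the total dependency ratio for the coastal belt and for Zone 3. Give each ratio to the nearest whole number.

the coastal belt: 73
Zone 3: 60

the coastal belt: (23.1 + 3.7) / 36.8 × 100 = 26.8 / 36.8 × 100 = 73
Zone 3: (7.8 + 7.0) / 24.7 × 100 = 14.8 / 24.7 × 100 = 60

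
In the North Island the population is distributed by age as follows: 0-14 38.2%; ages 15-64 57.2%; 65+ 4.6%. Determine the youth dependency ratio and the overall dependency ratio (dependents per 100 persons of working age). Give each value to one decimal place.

Youth dependency ratio: 66.8
Total dependency ratio: 74.8

Youth dependency ratio = 38.2 / 57.2 × 100 = 66.8
Total dependency ratio = (38.2 + 4.6) / 57.2 × 100 = 42.8 / 57.2 × 100 = 74.8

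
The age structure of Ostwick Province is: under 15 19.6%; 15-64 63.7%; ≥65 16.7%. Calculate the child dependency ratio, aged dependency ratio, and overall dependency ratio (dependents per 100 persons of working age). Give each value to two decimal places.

Youth dependency ratio: 30.77
Old-age dependency ratio: 26.22
Total dependency ratio: 56.99

Youth dependency ratio = 19.6 / 63.7 × 100 = 30.77
Old-age dependency ratio = 16.7 / 63.7 × 100 = 26.22
Total dependency ratio = (19.6 + 16.7) / 63.7 × 100 = 36.3 / 63.7 × 100 = 56.99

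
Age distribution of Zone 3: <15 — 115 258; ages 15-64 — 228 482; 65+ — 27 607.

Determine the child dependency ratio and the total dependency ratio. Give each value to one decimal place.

Youth dependency ratio: 50.4
Total dependency ratio: 62.5

Youth dependency ratio = 115 258 / 228 482 × 100 = 50.4
Total dependency ratio = (115 258 + 27 607) / 228 482 × 100 = 142 865 / 228 482 × 100 = 62.5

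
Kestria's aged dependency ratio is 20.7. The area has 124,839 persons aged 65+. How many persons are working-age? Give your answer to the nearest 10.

Working-age: 603,090

Old-age dependency ratio = elderly / working-age × 100
20.7 = 124,839 / W × 100
⇒ 603,090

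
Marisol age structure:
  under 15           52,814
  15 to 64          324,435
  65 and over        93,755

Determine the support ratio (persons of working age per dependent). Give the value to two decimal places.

Support ratio = 324,435 / (52,814 + 93,755) = 324,435 / 146,569 = 2.21

Support ratio: 2.21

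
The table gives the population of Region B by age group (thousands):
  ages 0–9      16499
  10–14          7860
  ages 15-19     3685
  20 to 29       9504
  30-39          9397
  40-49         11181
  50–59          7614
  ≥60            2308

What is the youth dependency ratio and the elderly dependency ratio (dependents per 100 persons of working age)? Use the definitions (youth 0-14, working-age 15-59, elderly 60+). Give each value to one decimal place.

Youth dependency ratio: 58.9
Old-age dependency ratio: 5.6

0–14: 16499 + 7860 = 24359
15–59: 3685 + 9504 + 9397 + 11181 + 7614 = 41381
60+: 2308
Youth dependency ratio = 24359 / 41381 × 100 = 58.9
Old-age dependency ratio = 2308 / 41381 × 100 = 5.6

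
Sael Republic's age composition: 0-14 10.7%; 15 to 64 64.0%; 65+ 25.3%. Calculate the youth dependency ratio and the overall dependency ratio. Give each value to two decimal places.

Youth dependency ratio: 16.72
Total dependency ratio: 56.25

Youth dependency ratio = 10.7 / 64.0 × 100 = 16.72
Total dependency ratio = (10.7 + 25.3) / 64.0 × 100 = 36.0 / 64.0 × 100 = 56.25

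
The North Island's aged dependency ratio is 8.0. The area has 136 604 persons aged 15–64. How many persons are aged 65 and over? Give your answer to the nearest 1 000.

Aged 65 and over: 11 000

Old-age dependency ratio = elderly / working-age × 100
8.0 = E / 136 604 × 100
⇒ 11 000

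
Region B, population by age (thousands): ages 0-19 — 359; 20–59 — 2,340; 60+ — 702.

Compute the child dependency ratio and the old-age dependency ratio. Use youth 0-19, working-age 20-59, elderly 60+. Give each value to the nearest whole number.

Youth dependency ratio: 15
Old-age dependency ratio: 30

Youth dependency ratio = 359 / 2,340 × 100 = 15
Old-age dependency ratio = 702 / 2,340 × 100 = 30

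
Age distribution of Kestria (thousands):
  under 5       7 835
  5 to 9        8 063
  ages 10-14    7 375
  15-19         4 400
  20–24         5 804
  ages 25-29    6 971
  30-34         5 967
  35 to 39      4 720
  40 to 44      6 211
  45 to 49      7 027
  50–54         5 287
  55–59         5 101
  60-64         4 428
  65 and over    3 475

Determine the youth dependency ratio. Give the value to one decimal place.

0–14: 7 835 + 8 063 + 7 375 = 23 273
15–64: 4 400 + 5 804 + 6 971 + 5 967 + 4 720 + 6 211 + 7 027 + 5 287 + 5 101 + 4 428 = 55 916
65+: 3 475
Youth dependency ratio = 23 273 / 55 916 × 100 = 41.6

Youth dependency ratio: 41.6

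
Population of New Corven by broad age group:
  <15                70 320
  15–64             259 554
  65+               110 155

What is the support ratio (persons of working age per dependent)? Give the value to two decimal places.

Support ratio: 1.44

Support ratio = 259 554 / (70 320 + 110 155) = 259 554 / 180 475 = 1.44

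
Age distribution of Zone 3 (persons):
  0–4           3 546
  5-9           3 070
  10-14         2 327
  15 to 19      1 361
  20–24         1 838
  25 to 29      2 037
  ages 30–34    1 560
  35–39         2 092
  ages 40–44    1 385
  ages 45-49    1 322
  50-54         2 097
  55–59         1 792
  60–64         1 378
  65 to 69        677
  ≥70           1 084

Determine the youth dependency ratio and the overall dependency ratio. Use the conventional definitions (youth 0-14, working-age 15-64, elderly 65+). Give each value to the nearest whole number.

Youth dependency ratio: 53
Total dependency ratio: 63

0–14: 3 546 + 3 070 + 2 327 = 8 943
15–64: 1 361 + 1 838 + 2 037 + 1 560 + 2 092 + 1 385 + 1 322 + 2 097 + 1 792 + 1 378 = 16 862
65+: 677 + 1 084 = 1 761
Youth dependency ratio = 8 943 / 16 862 × 100 = 53
Total dependency ratio = (8 943 + 1 761) / 16 862 × 100 = 10 704 / 16 862 × 100 = 63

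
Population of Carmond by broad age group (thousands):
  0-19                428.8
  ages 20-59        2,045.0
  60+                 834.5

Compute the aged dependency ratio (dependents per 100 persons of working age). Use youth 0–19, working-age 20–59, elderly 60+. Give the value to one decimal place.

Old-age dependency ratio: 40.8

Old-age dependency ratio = 834.5 / 2,045.0 × 100 = 40.8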